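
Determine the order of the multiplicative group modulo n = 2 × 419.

φ(838) = 838 · (1 − 1/2) · (1 − 1/419)
       = 838 · 418/838 = 418.

418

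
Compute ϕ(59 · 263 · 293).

φ(59) = 59 − 1 = 58.
φ(263) = 263 − 1 = 262.
φ(293) = 293 − 1 = 292.
φ(4546481) = 58 × 262 × 292 = 4437232.

4437232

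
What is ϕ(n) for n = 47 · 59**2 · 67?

10389192

φ(47) = 47 − 1 = 46.
φ(59^2) = 59^1·(59−1) = 59·58 = 3422.
φ(67) = 67 − 1 = 66.
φ(10961669) = 46 × 3422 × 66 = 10389192.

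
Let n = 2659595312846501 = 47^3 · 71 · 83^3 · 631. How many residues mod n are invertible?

2531408150905200

φ(47^3) = 47^3 − 47^2 = 103823 − 2209 = 101614.
φ(71) = 71 − 1 = 70.
φ(83^3) = 83^2·(83−1) = 6889·82 = 564898.
φ(631) = 631 − 1 = 630.
φ(2659595312846501) = 101614 × 70 × 564898 × 630 = 2531408150905200.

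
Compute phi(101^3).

1020100

φ(1030301) = 1030301 · (1 − 1/101)
       = 1030301 · 100/101 = 1020100.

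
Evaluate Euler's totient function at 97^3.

φ(912673) = 912673 · (1 − 1/97)
       = 912673 · 96/97 = 903264.

903264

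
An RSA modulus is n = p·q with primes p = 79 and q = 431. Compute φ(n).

φ(pq) = (p−1)(q−1) = 78 · 430 = 33540.

33540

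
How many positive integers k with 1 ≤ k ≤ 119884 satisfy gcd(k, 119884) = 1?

53760

Factor 119884: 119884 = 2^2 * 17 * 41 * 43.
φ(2^2) = 2^2 − 2^1 = 4 − 2 = 2.
φ(17) = 17 − 1 = 16.
φ(41) = 41 − 1 = 40.
φ(43) = 43 − 1 = 42.
Since φ is multiplicative, φ(119884) = 2 · 16 · 40 · 42 = 53760.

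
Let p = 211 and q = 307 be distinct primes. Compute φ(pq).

64260

φ(pq) = (p−1)(q−1) = 210 · 306 = 64260.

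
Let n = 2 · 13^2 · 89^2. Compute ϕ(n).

φ(2) = 2 − 1 = 1.
φ(13^2) = 13^1·(13−1) = 13·12 = 156.
φ(89^2) = 89^2 − 89^1 = 7921 − 89 = 7832.
Since φ is multiplicative, φ(2677298) = 1 · 156 · 7832 = 1221792.

1221792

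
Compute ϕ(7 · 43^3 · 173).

φ(96282977) = 96282977 · (1 − 1/7) · (1 − 1/43) · (1 − 1/173)
       = 96282977 · 43344/52073 = 80143056.

80143056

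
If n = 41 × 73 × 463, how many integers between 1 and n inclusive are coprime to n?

1330560

φ(41) = 41 − 1 = 40.
φ(73) = 73 − 1 = 72.
φ(463) = 463 − 1 = 462.
Multiply: 40 · 72 · 462 = 1330560.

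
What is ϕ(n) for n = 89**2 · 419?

3273776

φ(89^2) = 89^2 − 89^1 = 7921 − 89 = 7832.
φ(419) = 419 − 1 = 418.
Since φ is multiplicative, φ(3318899) = 7832 · 418 = 3273776.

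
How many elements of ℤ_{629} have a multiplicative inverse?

Prime factorization: 629 = 17 · 37.
φ(17) = 17 − 1 = 16.
φ(37) = 37 − 1 = 36.
φ(629) = 16 × 36 = 576.

576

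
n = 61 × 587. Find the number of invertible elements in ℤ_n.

35160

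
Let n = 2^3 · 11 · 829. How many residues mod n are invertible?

φ(2^3) = 2^2·(2−1) = 4·1 = 4.
φ(11) = 11 − 1 = 10.
φ(829) = 829 − 1 = 828.
Multiply: 4 · 10 · 828 = 33120.

33120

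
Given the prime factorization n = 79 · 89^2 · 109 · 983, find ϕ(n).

φ(79) = 79 − 1 = 78.
φ(89^2) = 89^1·(89−1) = 89·88 = 7832.
φ(109) = 109 − 1 = 108.
φ(983) = 983 − 1 = 982.
Multiply: 78 · 7832 · 108 · 982 = 64789186176.

64789186176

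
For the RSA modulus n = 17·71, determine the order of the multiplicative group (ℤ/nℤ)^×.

1120

φ(1207) = 1207 · (1 − 1/17) · (1 − 1/71)
       = 1207 · 1120/1207 = 1120.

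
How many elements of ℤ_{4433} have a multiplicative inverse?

4433 = 11 * 13 * 31.
φ(4433) = 4433 · (1 − 1/11) · (1 − 1/13) · (1 − 1/31)
       = 4433 · 3600/4433 = 3600.

3600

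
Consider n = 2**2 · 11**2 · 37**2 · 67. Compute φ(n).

19340640

φ(2^2) = 2^1·(2−1) = 2·1 = 2.
φ(11^2) = 11^1·(11−1) = 11·10 = 110.
φ(37^2) = 37^1·(37−1) = 37·36 = 1332.
φ(67) = 67 − 1 = 66.
Since φ is multiplicative, φ(44393932) = 2 · 110 · 1332 · 66 = 19340640.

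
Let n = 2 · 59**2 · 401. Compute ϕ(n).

φ(2791762) = 2791762 · (1 − 1/2) · (1 − 1/59) · (1 − 1/401)
       = 2791762 · 23200/47318 = 1368800.

1368800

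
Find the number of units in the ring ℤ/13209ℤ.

6912

Factor 13209: 13209 = 3 · 7 · 17 · 37.
φ(3) = 3 − 1 = 2.
φ(7) = 7 − 1 = 6.
φ(17) = 17 − 1 = 16.
φ(37) = 37 − 1 = 36.
φ(13209) = 2 × 6 × 16 × 36 = 6912.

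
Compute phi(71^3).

352870

φ(71^3) = 71^2·(71−1) = 5041·70 = 352870.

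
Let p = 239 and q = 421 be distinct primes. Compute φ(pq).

φ(pq) = (p−1)(q−1) = 238 · 420 = 99960.

99960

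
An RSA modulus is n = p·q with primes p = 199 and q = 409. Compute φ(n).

80784

φ(n) = (p − 1)(q − 1) = (199−1)(409−1) = 198·408 = 80784.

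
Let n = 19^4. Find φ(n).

φ(130321) = 130321 · (1 − 1/19)
       = 130321 · 18/19 = 123462.

123462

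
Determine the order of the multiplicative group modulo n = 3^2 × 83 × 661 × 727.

235746720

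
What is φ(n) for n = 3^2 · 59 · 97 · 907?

φ(3^2) = 3^2 − 3^1 = 9 − 3 = 6.
φ(59) = 59 − 1 = 58.
φ(97) = 97 − 1 = 96.
φ(907) = 907 − 1 = 906.
Multiply: 6 · 58 · 96 · 906 = 30267648.

30267648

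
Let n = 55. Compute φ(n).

First factor: 55 = 5 × 11.
φ(5) = 5 − 1 = 4.
φ(11) = 11 − 1 = 10.
Multiply: 4 · 10 = 40.

40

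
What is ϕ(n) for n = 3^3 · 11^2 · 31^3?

φ(3^3) = 3^3 − 3^2 = 27 − 9 = 18.
φ(11^2) = 11^2 − 11^1 = 121 − 11 = 110.
φ(31^3) = 31^3 − 31^2 = 29791 − 961 = 28830.
Since φ is multiplicative, φ(97327197) = 18 · 110 · 28830 = 57083400.

57083400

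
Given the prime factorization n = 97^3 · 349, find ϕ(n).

314335872

φ(318522877) = 318522877 · (1 − 1/97) · (1 − 1/349)
       = 318522877 · 33408/33853 = 314335872.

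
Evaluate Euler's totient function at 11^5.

146410

φ(11^5) = 11^5 − 11^4 = 161051 − 14641 = 146410.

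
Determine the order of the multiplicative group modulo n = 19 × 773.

φ(14687) = 14687 · (1 − 1/19) · (1 − 1/773)
       = 14687 · 13896/14687 = 13896.

13896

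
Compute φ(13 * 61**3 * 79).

208971360

φ(233109487) = 233109487 · (1 − 1/13) · (1 − 1/61) · (1 − 1/79)
       = 233109487 · 56160/62647 = 208971360.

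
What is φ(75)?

40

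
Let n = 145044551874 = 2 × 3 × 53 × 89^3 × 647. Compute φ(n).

46830472832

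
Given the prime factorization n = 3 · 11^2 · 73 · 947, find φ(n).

φ(25094553) = 25094553 · (1 − 1/3) · (1 − 1/11) · (1 − 1/73) · (1 − 1/947)
       = 25094553 · 1362240/2281323 = 14984640.

14984640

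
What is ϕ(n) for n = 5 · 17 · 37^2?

85248

φ(116365) = 116365 · (1 − 1/5) · (1 − 1/17) · (1 − 1/37)
       = 116365 · 2304/3145 = 85248.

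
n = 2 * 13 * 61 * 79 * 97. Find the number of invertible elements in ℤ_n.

φ(2) = 2 − 1 = 1.
φ(13) = 13 − 1 = 12.
φ(61) = 61 − 1 = 60.
φ(79) = 79 − 1 = 78.
φ(97) = 97 − 1 = 96.
φ(12153518) = 1 × 12 × 60 × 78 × 96 = 5391360.

5391360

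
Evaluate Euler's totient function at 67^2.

φ(4489) = 4489 · (1 − 1/67)
       = 4489 · 66/67 = 4422.

4422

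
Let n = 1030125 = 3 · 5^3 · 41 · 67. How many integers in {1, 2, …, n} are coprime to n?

φ(3) = 3 − 1 = 2.
φ(5^3) = 5^2·(5−1) = 25·4 = 100.
φ(41) = 41 − 1 = 40.
φ(67) = 67 − 1 = 66.
φ(1030125) = 2 × 100 × 40 × 66 = 528000.

528000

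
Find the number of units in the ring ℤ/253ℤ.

220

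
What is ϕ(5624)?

2592

Factor 5624: 5624 = 2^3 · 19 · 37.
φ(5624) = 5624 · (1 − 1/2) · (1 − 1/19) · (1 − 1/37)
       = 5624 · 648/1406 = 2592.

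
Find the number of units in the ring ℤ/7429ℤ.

Prime factorization: 7429 = 17 · 19 · 23.
φ(7429) = 7429 · (1 − 1/17) · (1 − 1/19) · (1 − 1/23)
       = 7429 · 6336/7429 = 6336.

6336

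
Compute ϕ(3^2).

6

φ(9) = 9 · (1 − 1/3)
       = 9 · 2/3 = 6.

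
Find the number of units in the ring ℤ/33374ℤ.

14400

Factor 33374: 33374 = 2 · 11 · 37 · 41.
φ(2) = 2 − 1 = 1.
φ(11) = 11 − 1 = 10.
φ(37) = 37 − 1 = 36.
φ(41) = 41 − 1 = 40.
φ(33374) = 1 × 10 × 36 × 40 = 14400.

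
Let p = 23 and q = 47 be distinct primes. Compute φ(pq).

1012

For distinct primes, φ(pq) = (p−1)(q−1) = 22 × 46 = 1012.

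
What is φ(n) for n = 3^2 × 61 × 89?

φ(48861) = 48861 · (1 − 1/3) · (1 − 1/61) · (1 − 1/89)
       = 48861 · 10560/16287 = 31680.

31680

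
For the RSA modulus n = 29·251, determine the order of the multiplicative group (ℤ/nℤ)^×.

7000

For distinct primes, φ(pq) = (p−1)(q−1) = 28 × 250 = 7000.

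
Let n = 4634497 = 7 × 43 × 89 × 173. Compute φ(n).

3814272

φ(4634497) = 4634497 · (1 − 1/7) · (1 − 1/43) · (1 − 1/89) · (1 − 1/173)
       = 4634497 · 3814272/4634497 = 3814272.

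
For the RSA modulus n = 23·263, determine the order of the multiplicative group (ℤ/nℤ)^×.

φ(pq) = (p−1)(q−1) = 22 · 262 = 5764.

5764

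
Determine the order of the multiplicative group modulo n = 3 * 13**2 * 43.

13104

φ(3) = 3 − 1 = 2.
φ(13^2) = 13^2 − 13^1 = 169 − 13 = 156.
φ(43) = 43 − 1 = 42.
Multiply: 2 · 156 · 42 = 13104.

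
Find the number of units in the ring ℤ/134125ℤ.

100800

Factor 134125: 134125 = 5^3 * 29 * 37.
φ(134125) = 134125 · (1 − 1/5) · (1 − 1/29) · (1 − 1/37)
       = 134125 · 4032/5365 = 100800.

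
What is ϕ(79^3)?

486798

φ(493039) = 493039 · (1 − 1/79)
       = 493039 · 78/79 = 486798.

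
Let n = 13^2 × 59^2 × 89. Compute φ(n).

46977216

φ(13^2) = 13^2 − 13^1 = 169 − 13 = 156.
φ(59^2) = 59^2 − 59^1 = 3481 − 59 = 3422.
φ(89) = 89 − 1 = 88.
φ(52357721) = 156 × 3422 × 88 = 46977216.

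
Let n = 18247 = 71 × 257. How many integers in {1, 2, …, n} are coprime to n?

17920

φ(18247) = 18247 · (1 − 1/71) · (1 − 1/257)
       = 18247 · 17920/18247 = 17920.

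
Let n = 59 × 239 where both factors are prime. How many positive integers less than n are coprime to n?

13804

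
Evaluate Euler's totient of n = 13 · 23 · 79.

20592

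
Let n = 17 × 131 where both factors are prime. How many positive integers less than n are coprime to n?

φ(17) = 17 − 1 = 16.
φ(131) = 131 − 1 = 130.
Since φ is multiplicative, φ(2227) = 16 · 130 = 2080.

2080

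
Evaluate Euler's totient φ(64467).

36288

First factor: 64467 = 3^2 · 13 · 19 · 29.
φ(3^2) = 3^2 − 3^1 = 9 − 3 = 6.
φ(13) = 13 − 1 = 12.
φ(19) = 19 − 1 = 18.
φ(29) = 29 − 1 = 28.
Since φ is multiplicative, φ(64467) = 6 · 12 · 18 · 28 = 36288.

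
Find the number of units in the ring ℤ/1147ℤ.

Prime factorization: 1147 = 31 × 37.
φ(1147) = 1147 · (1 − 1/31) · (1 − 1/37)
       = 1147 · 1080/1147 = 1080.

1080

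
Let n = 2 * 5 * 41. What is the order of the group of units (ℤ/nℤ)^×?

φ(410) = 410 · (1 − 1/2) · (1 − 1/5) · (1 − 1/41)
       = 410 · 160/410 = 160.

160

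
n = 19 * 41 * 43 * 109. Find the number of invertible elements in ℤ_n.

3265920

φ(19) = 19 − 1 = 18.
φ(41) = 41 − 1 = 40.
φ(43) = 43 − 1 = 42.
φ(109) = 109 − 1 = 108.
Since φ is multiplicative, φ(3651173) = 18 · 40 · 42 · 108 = 3265920.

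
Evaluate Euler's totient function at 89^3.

φ(89^3) = 89^2·(89−1) = 7921·88 = 697048.

697048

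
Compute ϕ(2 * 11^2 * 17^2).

φ(2) = 2 − 1 = 1.
φ(11^2) = 11^1·(11−1) = 11·10 = 110.
φ(17^2) = 17^1·(17−1) = 17·16 = 272.
Multiply: 1 · 110 · 272 = 29920.

29920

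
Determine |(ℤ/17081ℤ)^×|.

15120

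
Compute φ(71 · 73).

5040

φ(71) = 71 − 1 = 70.
φ(73) = 73 − 1 = 72.
Since φ is multiplicative, φ(5183) = 70 · 72 = 5040.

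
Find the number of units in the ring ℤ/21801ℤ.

13104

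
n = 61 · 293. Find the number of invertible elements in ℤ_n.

17520

φ(17873) = 17873 · (1 − 1/61) · (1 − 1/293)
       = 17873 · 17520/17873 = 17520.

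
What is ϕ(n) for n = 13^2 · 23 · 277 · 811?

767257920

φ(873202889) = 873202889 · (1 − 1/13) · (1 − 1/23) · (1 − 1/277) · (1 − 1/811)
       = 873202889 · 59019840/67169453 = 767257920.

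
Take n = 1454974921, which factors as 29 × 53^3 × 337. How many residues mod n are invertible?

1374207744

φ(29) = 29 − 1 = 28.
φ(53^3) = 53^2·(53−1) = 2809·52 = 146068.
φ(337) = 337 − 1 = 336.
Multiply: 28 · 146068 · 336 = 1374207744.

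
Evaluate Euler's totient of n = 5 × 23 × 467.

41008

φ(53705) = 53705 · (1 − 1/5) · (1 − 1/23) · (1 − 1/467)
       = 53705 · 41008/53705 = 41008.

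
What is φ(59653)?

49280

59653 = 11^2 * 17 * 29.
φ(11^2) = 11^1·(11−1) = 11·10 = 110.
φ(17) = 17 − 1 = 16.
φ(29) = 29 − 1 = 28.
Multiply: 110 · 16 · 28 = 49280.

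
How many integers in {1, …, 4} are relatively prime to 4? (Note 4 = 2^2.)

2

φ(4) = 4 · (1 − 1/2)
       = 4 · 1/2 = 2.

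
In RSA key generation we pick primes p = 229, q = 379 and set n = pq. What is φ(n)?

86184

For distinct primes, φ(pq) = (p−1)(q−1) = 228 × 378 = 86184.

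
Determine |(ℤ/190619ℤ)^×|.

151200

Factor 190619: 190619 = 11 × 13 × 31 × 43.
φ(11) = 11 − 1 = 10.
φ(13) = 13 − 1 = 12.
φ(31) = 31 − 1 = 30.
φ(43) = 43 − 1 = 42.
Since φ is multiplicative, φ(190619) = 10 · 12 · 30 · 42 = 151200.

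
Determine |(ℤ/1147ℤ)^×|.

First factor: 1147 = 31 * 37.
φ(1147) = 1147 · (1 − 1/31) · (1 − 1/37)
       = 1147 · 1080/1147 = 1080.

1080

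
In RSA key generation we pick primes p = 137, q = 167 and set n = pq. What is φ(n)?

22576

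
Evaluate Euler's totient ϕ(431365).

First factor: 431365 = 5 · 11^2 · 23 · 31.
φ(5) = 5 − 1 = 4.
φ(11^2) = 11^2 − 11^1 = 121 − 11 = 110.
φ(23) = 23 − 1 = 22.
φ(31) = 31 − 1 = 30.
φ(431365) = 4 × 110 × 22 × 30 = 290400.

290400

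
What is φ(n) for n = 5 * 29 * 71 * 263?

φ(2707585) = 2707585 · (1 − 1/5) · (1 − 1/29) · (1 − 1/71) · (1 − 1/263)
       = 2707585 · 2054080/2707585 = 2054080.

2054080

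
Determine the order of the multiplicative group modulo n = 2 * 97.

96

φ(194) = 194 · (1 − 1/2) · (1 − 1/97)
       = 194 · 96/194 = 96.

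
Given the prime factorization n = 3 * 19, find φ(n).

φ(57) = 57 · (1 − 1/3) · (1 − 1/19)
       = 57 · 36/57 = 36.

36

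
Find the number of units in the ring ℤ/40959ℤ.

40959 = 3**3 × 37 × 41.
φ(40959) = 40959 · (1 − 1/3) · (1 − 1/37) · (1 − 1/41)
       = 40959 · 2880/4551 = 25920.

25920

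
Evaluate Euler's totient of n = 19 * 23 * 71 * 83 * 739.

φ(1903103099) = 1903103099 · (1 − 1/19) · (1 − 1/23) · (1 − 1/71) · (1 − 1/83) · (1 − 1/739)
       = 1903103099 · 1677503520/1903103099 = 1677503520.

1677503520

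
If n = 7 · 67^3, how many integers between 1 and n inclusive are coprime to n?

φ(2105341) = 2105341 · (1 − 1/7) · (1 − 1/67)
       = 2105341 · 396/469 = 1777644.

1777644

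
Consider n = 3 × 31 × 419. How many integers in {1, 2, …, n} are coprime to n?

25080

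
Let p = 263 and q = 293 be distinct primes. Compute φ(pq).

76504

φ(n) = (p − 1)(q − 1) = (263−1)(293−1) = 262·292 = 76504.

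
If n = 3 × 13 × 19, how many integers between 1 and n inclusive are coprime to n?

φ(741) = 741 · (1 − 1/3) · (1 − 1/13) · (1 − 1/19)
       = 741 · 432/741 = 432.

432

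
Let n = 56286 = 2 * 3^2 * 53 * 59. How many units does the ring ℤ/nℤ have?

18096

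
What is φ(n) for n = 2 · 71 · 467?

φ(66314) = 66314 · (1 − 1/2) · (1 − 1/71) · (1 − 1/467)
       = 66314 · 32620/66314 = 32620.

32620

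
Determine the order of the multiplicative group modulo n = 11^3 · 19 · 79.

1698840

φ(1997831) = 1997831 · (1 − 1/11) · (1 − 1/19) · (1 − 1/79)
       = 1997831 · 14040/16511 = 1698840.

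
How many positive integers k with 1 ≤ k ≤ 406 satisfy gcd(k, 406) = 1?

168

Factor 406: 406 = 2 · 7 · 29.
φ(2) = 2 − 1 = 1.
φ(7) = 7 − 1 = 6.
φ(29) = 29 − 1 = 28.
φ(406) = 1 × 6 × 28 = 168.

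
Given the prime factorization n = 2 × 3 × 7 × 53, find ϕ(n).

624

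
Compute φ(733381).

First factor: 733381 = 11^3 · 19 · 29.
φ(733381) = 733381 · (1 − 1/11) · (1 − 1/19) · (1 − 1/29)
       = 733381 · 5040/6061 = 609840.

609840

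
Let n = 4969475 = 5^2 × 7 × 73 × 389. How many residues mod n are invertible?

φ(4969475) = 4969475 · (1 − 1/5) · (1 − 1/7) · (1 − 1/73) · (1 − 1/389)
       = 4969475 · 670464/993895 = 3352320.

3352320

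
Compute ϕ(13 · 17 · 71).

13440

φ(15691) = 15691 · (1 − 1/13) · (1 − 1/17) · (1 − 1/71)
       = 15691 · 13440/15691 = 13440.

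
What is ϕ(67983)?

First factor: 67983 = 3 · 17 · 31 · 43.
φ(67983) = 67983 · (1 − 1/3) · (1 − 1/17) · (1 − 1/31) · (1 − 1/43)
       = 67983 · 40320/67983 = 40320.

40320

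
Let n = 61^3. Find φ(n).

223260

φ(226981) = 226981 · (1 − 1/61)
       = 226981 · 60/61 = 223260.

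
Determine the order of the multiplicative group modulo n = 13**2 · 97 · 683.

10213632

φ(11196419) = 11196419 · (1 − 1/13) · (1 − 1/97) · (1 − 1/683)
       = 11196419 · 785664/861263 = 10213632.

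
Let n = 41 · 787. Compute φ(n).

φ(41) = 41 − 1 = 40.
φ(787) = 787 − 1 = 786.
Multiply: 40 · 786 = 31440.

31440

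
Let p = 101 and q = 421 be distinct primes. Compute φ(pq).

42000

φ(101) = 101 − 1 = 100.
φ(421) = 421 − 1 = 420.
Since φ is multiplicative, φ(42521) = 100 · 420 = 42000.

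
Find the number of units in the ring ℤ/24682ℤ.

First factor: 24682 = 2 · 7 · 41 · 43.
φ(24682) = 24682 · (1 − 1/2) · (1 − 1/7) · (1 − 1/41) · (1 − 1/43)
       = 24682 · 10080/24682 = 10080.

10080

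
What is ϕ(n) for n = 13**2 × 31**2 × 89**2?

1136266560

φ(13^2) = 13^2 − 13^1 = 169 − 13 = 156.
φ(31^2) = 31^2 − 31^1 = 961 − 31 = 930.
φ(89^2) = 89^1·(89−1) = 89·88 = 7832.
φ(1286441689) = 156 × 930 × 7832 = 1136266560.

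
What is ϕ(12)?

4

Prime factorization: 12 = 2^2 * 3.
φ(2^2) = 2^2 − 2^1 = 4 − 2 = 2.
φ(3) = 3 − 1 = 2.
φ(12) = 2 × 2 = 4.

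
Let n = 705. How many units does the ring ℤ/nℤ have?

Factor 705: 705 = 3 · 5 · 47.
φ(3) = 3 − 1 = 2.
φ(5) = 5 − 1 = 4.
φ(47) = 47 − 1 = 46.
Multiply: 2 · 4 · 46 = 368.

368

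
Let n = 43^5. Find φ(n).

φ(43^5) = 43^5 − 43^4 = 147008443 − 3418801 = 143589642.

143589642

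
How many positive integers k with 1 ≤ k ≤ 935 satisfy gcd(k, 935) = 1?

First factor: 935 = 5 · 11 · 17.
φ(5) = 5 − 1 = 4.
φ(11) = 11 − 1 = 10.
φ(17) = 17 − 1 = 16.
Multiply: 4 · 10 · 16 = 640.

640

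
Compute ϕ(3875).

Factor 3875: 3875 = 5**3 × 31.
φ(3875) = 3875 · (1 − 1/5) · (1 − 1/31)
       = 3875 · 120/155 = 3000.

3000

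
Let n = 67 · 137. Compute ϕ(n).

8976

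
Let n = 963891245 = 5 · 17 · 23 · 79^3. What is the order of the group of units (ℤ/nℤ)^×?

φ(5) = 5 − 1 = 4.
φ(17) = 17 − 1 = 16.
φ(23) = 23 − 1 = 22.
φ(79^3) = 79^3 − 79^2 = 493039 − 6241 = 486798.
Multiply: 4 · 16 · 22 · 486798 = 685411584.

685411584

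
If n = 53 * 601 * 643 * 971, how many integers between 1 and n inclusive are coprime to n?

19429488000

φ(53) = 53 − 1 = 52.
φ(601) = 601 − 1 = 600.
φ(643) = 643 − 1 = 642.
φ(971) = 971 − 1 = 970.
Multiply: 52 · 600 · 642 · 970 = 19429488000.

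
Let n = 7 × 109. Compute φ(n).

648

φ(7) = 7 − 1 = 6.
φ(109) = 109 − 1 = 108.
φ(763) = 6 × 108 = 648.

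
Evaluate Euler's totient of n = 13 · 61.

φ(13) = 13 − 1 = 12.
φ(61) = 61 − 1 = 60.
φ(793) = 12 × 60 = 720.

720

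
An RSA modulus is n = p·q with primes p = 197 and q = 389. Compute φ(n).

φ(197) = 197 − 1 = 196.
φ(389) = 389 − 1 = 388.
Multiply: 196 · 388 = 76048.

76048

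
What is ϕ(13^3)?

φ(13^3) = 13^3 − 13^2 = 2197 − 169 = 2028.

2028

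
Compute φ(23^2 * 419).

211508

φ(23^2) = 23^1·(23−1) = 23·22 = 506.
φ(419) = 419 − 1 = 418.
φ(221651) = 506 × 418 = 211508.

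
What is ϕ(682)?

Prime factorization: 682 = 2 × 11 × 31.
φ(682) = 682 · (1 − 1/2) · (1 − 1/11) · (1 − 1/31)
       = 682 · 300/682 = 300.

300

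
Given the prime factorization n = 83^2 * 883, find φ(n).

φ(6082987) = 6082987 · (1 − 1/83) · (1 − 1/883)
       = 6082987 · 72324/73289 = 6002892.

6002892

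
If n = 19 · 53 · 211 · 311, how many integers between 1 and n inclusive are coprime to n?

60933600

φ(19) = 19 − 1 = 18.
φ(53) = 53 − 1 = 52.
φ(211) = 211 − 1 = 210.
φ(311) = 311 − 1 = 310.
φ(66080347) = 18 × 52 × 210 × 310 = 60933600.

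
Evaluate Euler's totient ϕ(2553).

1584

Factor 2553: 2553 = 3 · 23 · 37.
φ(3) = 3 − 1 = 2.
φ(23) = 23 − 1 = 22.
φ(37) = 37 − 1 = 36.
Multiply: 2 · 22 · 36 = 1584.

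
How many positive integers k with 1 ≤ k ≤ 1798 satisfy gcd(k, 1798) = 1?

840

1798 = 2 · 29 · 31.
φ(2) = 2 − 1 = 1.
φ(29) = 29 − 1 = 28.
φ(31) = 31 − 1 = 30.
φ(1798) = 1 × 28 × 30 = 840.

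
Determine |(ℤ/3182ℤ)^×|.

1512

Factor 3182: 3182 = 2 × 37 × 43.
φ(3182) = 3182 · (1 − 1/2) · (1 − 1/37) · (1 − 1/43)
       = 3182 · 1512/3182 = 1512.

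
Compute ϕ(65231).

60480

65231 = 37 × 41 × 43.
φ(37) = 37 − 1 = 36.
φ(41) = 41 − 1 = 40.
φ(43) = 43 − 1 = 42.
Since φ is multiplicative, φ(65231) = 36 · 40 · 42 = 60480.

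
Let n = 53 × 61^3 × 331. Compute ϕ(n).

3831141600

φ(53) = 53 − 1 = 52.
φ(61^3) = 61^2·(61−1) = 3721·60 = 223260.
φ(331) = 331 − 1 = 330.
Multiply: 52 · 223260 · 330 = 3831141600.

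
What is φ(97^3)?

903264

φ(912673) = 912673 · (1 − 1/97)
       = 912673 · 96/97 = 903264.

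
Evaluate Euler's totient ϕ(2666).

1260

Factor 2666: 2666 = 2 · 31 · 43.
φ(2666) = 2666 · (1 − 1/2) · (1 − 1/31) · (1 − 1/43)
       = 2666 · 1260/2666 = 1260.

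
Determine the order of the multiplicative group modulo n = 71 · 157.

φ(11147) = 11147 · (1 − 1/71) · (1 − 1/157)
       = 11147 · 10920/11147 = 10920.

10920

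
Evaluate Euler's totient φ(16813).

Factor 16813: 16813 = 17 * 23 * 43.
φ(17) = 17 − 1 = 16.
φ(23) = 23 − 1 = 22.
φ(43) = 43 − 1 = 42.
Since φ is multiplicative, φ(16813) = 16 · 22 · 42 = 14784.

14784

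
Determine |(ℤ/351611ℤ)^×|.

290304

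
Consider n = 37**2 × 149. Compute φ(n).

197136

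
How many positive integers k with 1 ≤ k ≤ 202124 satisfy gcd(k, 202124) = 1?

First factor: 202124 = 2**2 × 13**3 × 23.
φ(202124) = 202124 · (1 − 1/2) · (1 − 1/13) · (1 − 1/23)
       = 202124 · 264/598 = 89232.

89232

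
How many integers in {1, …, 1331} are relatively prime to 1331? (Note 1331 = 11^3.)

1210

φ(1331) = 1331 · (1 − 1/11)
       = 1331 · 10/11 = 1210.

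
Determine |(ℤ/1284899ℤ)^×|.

Prime factorization: 1284899 = 7 · 11^2 · 37 · 41.
φ(1284899) = 1284899 · (1 − 1/7) · (1 − 1/11) · (1 − 1/37) · (1 − 1/41)
       = 1284899 · 86400/116809 = 950400.

950400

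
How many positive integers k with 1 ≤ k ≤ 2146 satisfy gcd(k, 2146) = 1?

1008

2146 = 2 · 29 · 37.
φ(2146) = 2146 · (1 − 1/2) · (1 − 1/29) · (1 − 1/37)
       = 2146 · 1008/2146 = 1008.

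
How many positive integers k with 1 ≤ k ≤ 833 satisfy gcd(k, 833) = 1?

833 = 7**2 · 17.
φ(833) = 833 · (1 − 1/7) · (1 − 1/17)
       = 833 · 96/119 = 672.

672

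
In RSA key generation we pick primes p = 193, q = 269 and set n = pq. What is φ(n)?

51456

φ(51917) = 51917 · (1 − 1/193) · (1 − 1/269)
       = 51917 · 51456/51917 = 51456.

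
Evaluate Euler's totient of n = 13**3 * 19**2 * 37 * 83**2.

φ(202159971481) = 202159971481 · (1 − 1/13) · (1 − 1/19) · (1 − 1/37) · (1 − 1/83)
       = 202159971481 · 637632/758537 = 169937217216.

169937217216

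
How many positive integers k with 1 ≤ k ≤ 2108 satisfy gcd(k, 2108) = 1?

First factor: 2108 = 2^2 * 17 * 31.
φ(2108) = 2108 · (1 − 1/2) · (1 − 1/17) · (1 − 1/31)
       = 2108 · 480/1054 = 960.

960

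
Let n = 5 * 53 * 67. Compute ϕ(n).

13728

φ(17755) = 17755 · (1 − 1/5) · (1 − 1/53) · (1 − 1/67)
       = 17755 · 13728/17755 = 13728.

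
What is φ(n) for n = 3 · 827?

φ(3) = 3 − 1 = 2.
φ(827) = 827 − 1 = 826.
Multiply: 2 · 826 = 1652.

1652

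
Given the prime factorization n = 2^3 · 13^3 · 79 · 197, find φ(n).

124016256

φ(273535288) = 273535288 · (1 − 1/2) · (1 − 1/13) · (1 − 1/79) · (1 − 1/197)
       = 273535288 · 183456/404638 = 124016256.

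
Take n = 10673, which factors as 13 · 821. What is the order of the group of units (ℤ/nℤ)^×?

φ(13) = 13 − 1 = 12.
φ(821) = 821 − 1 = 820.
φ(10673) = 12 × 820 = 9840.

9840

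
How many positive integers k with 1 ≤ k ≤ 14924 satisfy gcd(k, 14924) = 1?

14924 = 2^2 * 7 * 13 * 41.
φ(2^2) = 2^2 − 2^1 = 4 − 2 = 2.
φ(7) = 7 − 1 = 6.
φ(13) = 13 − 1 = 12.
φ(41) = 41 − 1 = 40.
Multiply: 2 · 6 · 12 · 40 = 5760.

5760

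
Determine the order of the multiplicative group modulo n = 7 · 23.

φ(7) = 7 − 1 = 6.
φ(23) = 23 − 1 = 22.
φ(161) = 6 × 22 = 132.

132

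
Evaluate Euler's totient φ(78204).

Prime factorization: 78204 = 2^2 × 3 × 7^3 × 19.
φ(2^2) = 2^2 − 2^1 = 4 − 2 = 2.
φ(3) = 3 − 1 = 2.
φ(7^3) = 7^3 − 7^2 = 343 − 49 = 294.
φ(19) = 19 − 1 = 18.
Since φ is multiplicative, φ(78204) = 2 · 2 · 294 · 18 = 21168.

21168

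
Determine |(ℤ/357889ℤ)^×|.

First factor: 357889 = 7 * 29 * 41 * 43.
φ(357889) = 357889 · (1 − 1/7) · (1 − 1/29) · (1 − 1/41) · (1 − 1/43)
       = 357889 · 282240/357889 = 282240.

282240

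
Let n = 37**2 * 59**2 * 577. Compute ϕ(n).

2625467904

φ(2749687153) = 2749687153 · (1 − 1/37) · (1 − 1/59) · (1 − 1/577)
       = 2749687153 · 1202688/1259591 = 2625467904.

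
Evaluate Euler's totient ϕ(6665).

Prime factorization: 6665 = 5 · 31 · 43.
φ(5) = 5 − 1 = 4.
φ(31) = 31 − 1 = 30.
φ(43) = 43 − 1 = 42.
φ(6665) = 4 × 30 × 42 = 5040.

5040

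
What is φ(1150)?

440

Factor 1150: 1150 = 2 · 5^2 · 23.
φ(2) = 2 − 1 = 1.
φ(5^2) = 5^2 − 5^1 = 25 − 5 = 20.
φ(23) = 23 − 1 = 22.
Since φ is multiplicative, φ(1150) = 1 · 20 · 22 = 440.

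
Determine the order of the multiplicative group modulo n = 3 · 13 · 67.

1584

φ(3) = 3 − 1 = 2.
φ(13) = 13 − 1 = 12.
φ(67) = 67 − 1 = 66.
Since φ is multiplicative, φ(2613) = 2 · 12 · 66 = 1584.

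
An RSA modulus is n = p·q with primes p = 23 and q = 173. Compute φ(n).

3784

For distinct primes, φ(pq) = (p−1)(q−1) = 22 × 172 = 3784.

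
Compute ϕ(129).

Factor 129: 129 = 3 · 43.
φ(3) = 3 − 1 = 2.
φ(43) = 43 − 1 = 42.
Since φ is multiplicative, φ(129) = 2 · 42 = 84.

84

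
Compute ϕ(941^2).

884540

φ(941^2) = 941^2 − 941^1 = 885481 − 941 = 884540.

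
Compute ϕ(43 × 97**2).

φ(404587) = 404587 · (1 − 1/43) · (1 − 1/97)
       = 404587 · 4032/4171 = 391104.

391104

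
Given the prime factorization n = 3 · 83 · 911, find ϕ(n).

149240

φ(3) = 3 − 1 = 2.
φ(83) = 83 − 1 = 82.
φ(911) = 911 − 1 = 910.
φ(226839) = 2 × 82 × 910 = 149240.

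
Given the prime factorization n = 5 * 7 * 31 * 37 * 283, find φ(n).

7309440

φ(5) = 5 − 1 = 4.
φ(7) = 7 − 1 = 6.
φ(31) = 31 − 1 = 30.
φ(37) = 37 − 1 = 36.
φ(283) = 283 − 1 = 282.
Multiply: 4 · 6 · 30 · 36 · 282 = 7309440.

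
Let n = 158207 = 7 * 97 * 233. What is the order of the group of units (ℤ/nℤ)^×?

133632

φ(158207) = 158207 · (1 − 1/7) · (1 − 1/97) · (1 − 1/233)
       = 158207 · 133632/158207 = 133632.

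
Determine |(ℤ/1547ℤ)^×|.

Factor 1547: 1547 = 7 · 13 · 17.
φ(7) = 7 − 1 = 6.
φ(13) = 13 − 1 = 12.
φ(17) = 17 − 1 = 16.
Since φ is multiplicative, φ(1547) = 6 · 12 · 16 = 1152.

1152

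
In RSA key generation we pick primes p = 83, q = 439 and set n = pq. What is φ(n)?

35916

φ(83) = 83 − 1 = 82.
φ(439) = 439 − 1 = 438.
Multiply: 82 · 438 = 35916.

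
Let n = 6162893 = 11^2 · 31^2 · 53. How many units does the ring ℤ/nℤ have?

φ(11^2) = 11^2 − 11^1 = 121 − 11 = 110.
φ(31^2) = 31^2 − 31^1 = 961 − 31 = 930.
φ(53) = 53 − 1 = 52.
φ(6162893) = 110 × 930 × 52 = 5319600.

5319600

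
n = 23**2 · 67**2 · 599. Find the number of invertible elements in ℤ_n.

φ(1422433919) = 1422433919 · (1 − 1/23) · (1 − 1/67) · (1 − 1/599)
       = 1422433919 · 868296/923059 = 1338044136.

1338044136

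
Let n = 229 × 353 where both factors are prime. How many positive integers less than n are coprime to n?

80256

For distinct primes, φ(pq) = (p−1)(q−1) = 228 × 352 = 80256.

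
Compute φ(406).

168

406 = 2 × 7 × 29.
φ(406) = 406 · (1 − 1/2) · (1 − 1/7) · (1 − 1/29)
       = 406 · 168/406 = 168.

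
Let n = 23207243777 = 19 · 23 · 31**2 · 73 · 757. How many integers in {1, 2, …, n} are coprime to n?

20046216960

φ(23207243777) = 23207243777 · (1 − 1/19) · (1 − 1/23) · (1 − 1/31) · (1 − 1/73) · (1 − 1/757)
       = 23207243777 · 646652160/748620767 = 20046216960.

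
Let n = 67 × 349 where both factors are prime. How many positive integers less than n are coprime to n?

22968

φ(n) = (p − 1)(q − 1) = (67−1)(349−1) = 66·348 = 22968.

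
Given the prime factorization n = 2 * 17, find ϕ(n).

φ(34) = 34 · (1 − 1/2) · (1 − 1/17)
       = 34 · 16/34 = 16.

16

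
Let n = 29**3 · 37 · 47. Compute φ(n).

φ(42412471) = 42412471 · (1 − 1/29) · (1 − 1/37) · (1 − 1/47)
       = 42412471 · 46368/50431 = 38995488.

38995488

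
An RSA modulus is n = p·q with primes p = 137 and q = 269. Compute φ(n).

36448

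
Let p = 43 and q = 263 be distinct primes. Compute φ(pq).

11004

φ(11309) = 11309 · (1 − 1/43) · (1 − 1/263)
       = 11309 · 11004/11309 = 11004.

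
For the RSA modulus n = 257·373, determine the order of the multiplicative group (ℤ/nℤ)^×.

95232

φ(pq) = (p−1)(q−1) = 256 · 372 = 95232.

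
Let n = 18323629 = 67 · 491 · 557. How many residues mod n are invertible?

φ(18323629) = 18323629 · (1 − 1/67) · (1 − 1/491) · (1 − 1/557)
       = 18323629 · 17981040/18323629 = 17981040.

17981040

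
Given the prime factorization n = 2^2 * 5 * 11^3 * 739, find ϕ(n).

7143840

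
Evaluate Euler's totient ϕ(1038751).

790272

Factor 1038751: 1038751 = 7^2 × 17 × 29 × 43.
φ(1038751) = 1038751 · (1 − 1/7) · (1 − 1/17) · (1 − 1/29) · (1 − 1/43)
       = 1038751 · 112896/148393 = 790272.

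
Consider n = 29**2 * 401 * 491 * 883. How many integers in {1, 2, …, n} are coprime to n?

φ(29^2) = 29^2 − 29^1 = 841 − 29 = 812.
φ(401) = 401 − 1 = 400.
φ(491) = 491 − 1 = 490.
φ(883) = 883 − 1 = 882.
Multiply: 812 · 400 · 490 · 882 = 140372064000.

140372064000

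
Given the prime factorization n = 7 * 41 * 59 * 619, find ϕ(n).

φ(10481527) = 10481527 · (1 − 1/7) · (1 − 1/41) · (1 − 1/59) · (1 − 1/619)
       = 10481527 · 8602560/10481527 = 8602560.

8602560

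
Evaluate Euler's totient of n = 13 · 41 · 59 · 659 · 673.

φ(13946964629) = 13946964629 · (1 − 1/13) · (1 − 1/41) · (1 − 1/59) · (1 − 1/659) · (1 − 1/673)
       = 13946964629 · 12310179840/13946964629 = 12310179840.

12310179840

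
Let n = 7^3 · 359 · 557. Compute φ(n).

58520112

φ(68587309) = 68587309 · (1 − 1/7) · (1 − 1/359) · (1 − 1/557)
       = 68587309 · 1194288/1399741 = 58520112.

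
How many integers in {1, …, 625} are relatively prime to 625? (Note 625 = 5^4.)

500

φ(625) = 625 · (1 − 1/5)
       = 625 · 4/5 = 500.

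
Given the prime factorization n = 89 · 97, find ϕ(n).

φ(8633) = 8633 · (1 − 1/89) · (1 − 1/97)
       = 8633 · 8448/8633 = 8448.

8448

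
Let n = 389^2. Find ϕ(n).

150932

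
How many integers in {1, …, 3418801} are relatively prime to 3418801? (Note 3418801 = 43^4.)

3339294

φ(43^4) = 43^4 − 43^3 = 3418801 − 79507 = 3339294.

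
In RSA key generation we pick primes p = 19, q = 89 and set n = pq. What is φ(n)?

For distinct primes, φ(pq) = (p−1)(q−1) = 18 × 88 = 1584.

1584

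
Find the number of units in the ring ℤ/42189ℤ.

23520

Prime factorization: 42189 = 3 · 7^3 · 41.
φ(3) = 3 − 1 = 2.
φ(7^3) = 7^2·(7−1) = 49·6 = 294.
φ(41) = 41 − 1 = 40.
Since φ is multiplicative, φ(42189) = 2 · 294 · 40 = 23520.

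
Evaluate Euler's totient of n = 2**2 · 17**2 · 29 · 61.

φ(2^2) = 2^1·(2−1) = 2·1 = 2.
φ(17^2) = 17^2 − 17^1 = 289 − 17 = 272.
φ(29) = 29 − 1 = 28.
φ(61) = 61 − 1 = 60.
Multiply: 2 · 272 · 28 · 60 = 913920.

913920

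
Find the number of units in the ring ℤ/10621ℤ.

First factor: 10621 = 13 · 19 · 43.
φ(10621) = 10621 · (1 − 1/13) · (1 − 1/19) · (1 − 1/43)
       = 10621 · 9072/10621 = 9072.

9072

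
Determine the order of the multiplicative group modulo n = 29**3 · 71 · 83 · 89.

φ(29^3) = 29^3 − 29^2 = 24389 − 841 = 23548.
φ(71) = 71 − 1 = 70.
φ(83) = 83 − 1 = 82.
φ(89) = 89 − 1 = 88.
φ(12791469553) = 23548 × 70 × 82 × 88 = 11894565760.

11894565760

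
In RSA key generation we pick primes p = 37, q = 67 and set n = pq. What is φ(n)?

2376

φ(n) = (p − 1)(q − 1) = (37−1)(67−1) = 36·66 = 2376.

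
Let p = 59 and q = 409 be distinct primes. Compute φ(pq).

φ(pq) = (p−1)(q−1) = 58 · 408 = 23664.

23664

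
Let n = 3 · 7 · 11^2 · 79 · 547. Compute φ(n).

56216160

φ(3) = 3 − 1 = 2.
φ(7) = 7 − 1 = 6.
φ(11^2) = 11^1·(11−1) = 11·10 = 110.
φ(79) = 79 − 1 = 78.
φ(547) = 547 − 1 = 546.
Since φ is multiplicative, φ(109804233) = 2 · 6 · 110 · 78 · 546 = 56216160.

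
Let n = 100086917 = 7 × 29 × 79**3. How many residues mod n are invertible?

81782064

φ(100086917) = 100086917 · (1 − 1/7) · (1 − 1/29) · (1 − 1/79)
       = 100086917 · 13104/16037 = 81782064.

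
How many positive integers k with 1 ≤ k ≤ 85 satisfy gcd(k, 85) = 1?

85 = 5 * 17.
φ(5) = 5 − 1 = 4.
φ(17) = 17 − 1 = 16.
φ(85) = 4 × 16 = 64.

64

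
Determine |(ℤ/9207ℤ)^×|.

First factor: 9207 = 3^3 * 11 * 31.
φ(9207) = 9207 · (1 − 1/3) · (1 − 1/11) · (1 − 1/31)
       = 9207 · 600/1023 = 5400.

5400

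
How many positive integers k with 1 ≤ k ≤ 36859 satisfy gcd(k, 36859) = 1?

Factor 36859: 36859 = 29 * 31 * 41.
φ(36859) = 36859 · (1 − 1/29) · (1 − 1/31) · (1 − 1/41)
       = 36859 · 33600/36859 = 33600.

33600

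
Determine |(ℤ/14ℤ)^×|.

14 = 2 · 7.
φ(2) = 2 − 1 = 1.
φ(7) = 7 − 1 = 6.
Multiply: 1 · 6 = 6.

6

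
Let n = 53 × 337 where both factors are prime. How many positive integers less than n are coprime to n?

17472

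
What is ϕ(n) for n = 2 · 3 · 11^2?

220

φ(2) = 2 − 1 = 1.
φ(3) = 3 − 1 = 2.
φ(11^2) = 11^1·(11−1) = 11·10 = 110.
Multiply: 1 · 2 · 110 = 220.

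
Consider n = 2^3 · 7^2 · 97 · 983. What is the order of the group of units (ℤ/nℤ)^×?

15837696

φ(2^3) = 2^3 − 2^2 = 8 − 4 = 4.
φ(7^2) = 7^1·(7−1) = 7·6 = 42.
φ(97) = 97 − 1 = 96.
φ(983) = 983 − 1 = 982.
Multiply: 4 · 42 · 96 · 982 = 15837696.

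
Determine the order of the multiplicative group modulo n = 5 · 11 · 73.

φ(4015) = 4015 · (1 − 1/5) · (1 − 1/11) · (1 − 1/73)
       = 4015 · 2880/4015 = 2880.

2880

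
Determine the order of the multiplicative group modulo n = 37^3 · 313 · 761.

φ(12065190029) = 12065190029 · (1 − 1/37) · (1 − 1/313) · (1 − 1/761)
       = 12065190029 · 8536320/8813141 = 11686222080.

11686222080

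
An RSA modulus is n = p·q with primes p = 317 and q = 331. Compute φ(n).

φ(pq) = (p−1)(q−1) = 316 · 330 = 104280.

104280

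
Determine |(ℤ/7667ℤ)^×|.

6400

Prime factorization: 7667 = 11 * 17 * 41.
φ(7667) = 7667 · (1 − 1/11) · (1 − 1/17) · (1 − 1/41)
       = 7667 · 6400/7667 = 6400.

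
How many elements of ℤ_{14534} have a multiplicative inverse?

Prime factorization: 14534 = 2 · 13^2 · 43.
φ(2) = 2 − 1 = 1.
φ(13^2) = 13^2 − 13^1 = 169 − 13 = 156.
φ(43) = 43 − 1 = 42.
Multiply: 1 · 156 · 42 = 6552.

6552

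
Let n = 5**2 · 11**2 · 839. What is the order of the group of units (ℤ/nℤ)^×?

φ(2537975) = 2537975 · (1 − 1/5) · (1 − 1/11) · (1 − 1/839)
       = 2537975 · 33520/46145 = 1843600.

1843600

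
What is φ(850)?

320

Prime factorization: 850 = 2 · 5^2 · 17.
φ(2) = 2 − 1 = 1.
φ(5^2) = 5^2 − 5^1 = 25 − 5 = 20.
φ(17) = 17 − 1 = 16.
Since φ is multiplicative, φ(850) = 1 · 20 · 16 = 320.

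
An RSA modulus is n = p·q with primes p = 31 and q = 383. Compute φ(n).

φ(n) = (p − 1)(q − 1) = (31−1)(383−1) = 30·382 = 11460.

11460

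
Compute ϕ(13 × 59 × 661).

459360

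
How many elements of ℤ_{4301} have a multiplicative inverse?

3520

Prime factorization: 4301 = 11 · 17 · 23.
φ(11) = 11 − 1 = 10.
φ(17) = 17 − 1 = 16.
φ(23) = 23 − 1 = 22.
φ(4301) = 10 × 16 × 22 = 3520.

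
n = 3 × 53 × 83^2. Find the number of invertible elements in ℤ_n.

707824

φ(1095351) = 1095351 · (1 − 1/3) · (1 − 1/53) · (1 − 1/83)
       = 1095351 · 8528/13197 = 707824.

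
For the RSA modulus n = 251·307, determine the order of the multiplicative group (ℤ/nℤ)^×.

φ(77057) = 77057 · (1 − 1/251) · (1 − 1/307)
       = 77057 · 76500/77057 = 76500.

76500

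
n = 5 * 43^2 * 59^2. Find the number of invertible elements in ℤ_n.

24720528

φ(5) = 5 − 1 = 4.
φ(43^2) = 43^2 − 43^1 = 1849 − 43 = 1806.
φ(59^2) = 59^2 − 59^1 = 3481 − 59 = 3422.
Since φ is multiplicative, φ(32181845) = 4 · 1806 · 3422 = 24720528.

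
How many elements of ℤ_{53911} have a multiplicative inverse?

Factor 53911: 53911 = 11 * 13^2 * 29.
φ(53911) = 53911 · (1 − 1/11) · (1 − 1/13) · (1 − 1/29)
       = 53911 · 3360/4147 = 43680.

43680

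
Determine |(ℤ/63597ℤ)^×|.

63597 = 3 * 17 * 29 * 43.
φ(63597) = 63597 · (1 − 1/3) · (1 − 1/17) · (1 − 1/29) · (1 − 1/43)
       = 63597 · 37632/63597 = 37632.

37632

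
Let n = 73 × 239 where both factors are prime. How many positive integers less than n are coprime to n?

17136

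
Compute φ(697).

Factor 697: 697 = 17 · 41.
φ(17) = 17 − 1 = 16.
φ(41) = 41 − 1 = 40.
Since φ is multiplicative, φ(697) = 16 · 40 = 640.

640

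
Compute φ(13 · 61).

φ(13) = 13 − 1 = 12.
φ(61) = 61 − 1 = 60.
Since φ is multiplicative, φ(793) = 12 · 60 = 720.

720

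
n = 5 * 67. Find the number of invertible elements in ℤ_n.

264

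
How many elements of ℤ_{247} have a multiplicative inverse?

216

Prime factorization: 247 = 13 · 19.
φ(13) = 13 − 1 = 12.
φ(19) = 19 − 1 = 18.
φ(247) = 12 × 18 = 216.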